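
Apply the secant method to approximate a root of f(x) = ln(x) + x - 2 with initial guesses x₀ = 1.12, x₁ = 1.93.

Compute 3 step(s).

f(x) = ln(x) + x - 2
x₀ = 1.12, x₁ = 1.93

Secant formula: x_{n+1} = x_n - f(x_n)(x_n - x_{n-1})/(f(x_n) - f(x_{n-1}))

Iteration 1:
  f(1.120000) = -0.766671
  f(1.930000) = 0.587520
  x_2 = 1.930000 - 0.587520×(1.930000 - 1.120000)/(0.587520 - (-0.766671))
       = 1.578579
Iteration 2:
  f(1.930000) = 0.587520
  f(1.578579) = 0.035104
  x_3 = 1.578579 - 0.035104×(1.578579 - 1.930000)/(0.035104 - 0.587520)
       = 1.556247
Iteration 3:
  f(1.578579) = 0.035104
  f(1.556247) = -0.001475
  x_4 = 1.556247 - (-0.001475)×(1.556247 - 1.578579)/(-0.001475 - 0.035104)
       = 1.557148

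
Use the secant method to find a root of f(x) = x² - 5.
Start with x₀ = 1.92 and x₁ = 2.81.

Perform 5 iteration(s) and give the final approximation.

f(x) = x² - 5
x₀ = 1.92, x₁ = 2.81

Secant formula: x_{n+1} = x_n - f(x_n)(x_n - x_{n-1})/(f(x_n) - f(x_{n-1}))

Iteration 1:
  f(1.920000) = -1.313600
  f(2.810000) = 2.896100
  x_2 = 2.810000 - 2.896100×(2.810000 - 1.920000)/(2.896100 - (-1.313600))
       = 2.197717
Iteration 2:
  f(2.810000) = 2.896100
  f(2.197717) = -0.170041
  x_3 = 2.197717 - (-0.170041)×(2.197717 - 2.810000)/(-0.170041 - 2.896100)
       = 2.231673
Iteration 3:
  f(2.197717) = -0.170041
  f(2.231673) = -0.019638
  x_4 = 2.231673 - (-0.019638)×(2.231673 - 2.197717)/(-0.019638 - (-0.170041))
       = 2.236106
Iteration 4:
  f(2.231673) = -0.019638
  f(2.236106) = 0.000170
  x_5 = 2.236106 - 0.000170×(2.236106 - 2.231673)/(0.000170 - (-0.019638))
       = 2.236068
Iteration 5:
  f(2.236106) = 0.000170
  f(2.236068) = 0.000000
  x_6 = 2.236068 - 0.000000×(2.236068 - 2.236106)/(0.000000 - 0.000170)
       = 2.236068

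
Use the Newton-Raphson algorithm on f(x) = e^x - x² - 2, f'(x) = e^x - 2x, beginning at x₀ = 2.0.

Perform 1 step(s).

f(x) = e^x - x² - 2
f'(x) = e^x - 2x
x₀ = 2.0

Newton-Raphson formula: x_{n+1} = x_n - f(x_n)/f'(x_n)

Iteration 1:
  f(2.000000) = 1.389056
  f'(2.000000) = 3.389056
  x_1 = 2.000000 - 1.389056/3.389056 = 1.590135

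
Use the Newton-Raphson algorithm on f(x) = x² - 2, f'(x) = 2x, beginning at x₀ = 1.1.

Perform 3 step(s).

f(x) = x² - 2
f'(x) = 2x
x₀ = 1.1

Newton-Raphson formula: x_{n+1} = x_n - f(x_n)/f'(x_n)

Iteration 1:
  f(1.100000) = -0.790000
  f'(1.100000) = 2.200000
  x_1 = 1.100000 - (-0.790000)/2.200000 = 1.459091
Iteration 2:
  f(1.459091) = 0.128946
  f'(1.459091) = 2.918182
  x_2 = 1.459091 - 0.128946/2.918182 = 1.414904
Iteration 3:
  f(1.414904) = 0.001953
  f'(1.414904) = 2.829807
  x_3 = 1.414904 - 0.001953/2.829807 = 1.414214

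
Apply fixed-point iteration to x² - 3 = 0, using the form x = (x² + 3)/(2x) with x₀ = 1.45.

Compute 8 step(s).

Equation: x² - 3 = 0
Fixed-point form: x = (x² + 3)/(2x)
x₀ = 1.45

x_1 = g(1.450000) = 1.759483
x_2 = g(1.759483) = 1.732265
x_3 = g(1.732265) = 1.732051
x_4 = g(1.732051) = 1.732051
x_5 = g(1.732051) = 1.732051
x_6 = g(1.732051) = 1.732051
x_7 = g(1.732051) = 1.732051
x_8 = g(1.732051) = 1.732051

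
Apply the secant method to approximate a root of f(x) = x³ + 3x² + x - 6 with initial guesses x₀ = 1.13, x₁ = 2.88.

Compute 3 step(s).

f(x) = x³ + 3x² + x - 6
x₀ = 1.13, x₁ = 2.88

Secant formula: x_{n+1} = x_n - f(x_n)(x_n - x_{n-1})/(f(x_n) - f(x_{n-1}))

Iteration 1:
  f(1.130000) = 0.403597
  f(2.880000) = 45.651072
  x_2 = 2.880000 - 45.651072×(2.880000 - 1.130000)/(45.651072 - 0.403597)
       = 1.114390
Iteration 2:
  f(2.880000) = 45.651072
  f(1.114390) = 0.223912
  x_3 = 1.114390 - 0.223912×(1.114390 - 2.880000)/(0.223912 - 45.651072)
       = 1.105688
Iteration 3:
  f(1.114390) = 0.223912
  f(1.105688) = 0.125076
  x_4 = 1.105688 - 0.125076×(1.105688 - 1.114390)/(0.125076 - 0.223912)
       = 1.094674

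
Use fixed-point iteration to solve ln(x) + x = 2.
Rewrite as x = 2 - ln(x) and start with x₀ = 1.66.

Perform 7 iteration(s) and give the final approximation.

Equation: ln(x) + x = 2
Fixed-point form: x = 2 - ln(x)
x₀ = 1.66

x_1 = g(1.660000) = 1.493182
x_2 = g(1.493182) = 1.599090
x_3 = g(1.599090) = 1.530565
x_4 = g(1.530565) = 1.574363
x_5 = g(1.574363) = 1.546149
x_6 = g(1.546149) = 1.564233
x_7 = g(1.564233) = 1.552605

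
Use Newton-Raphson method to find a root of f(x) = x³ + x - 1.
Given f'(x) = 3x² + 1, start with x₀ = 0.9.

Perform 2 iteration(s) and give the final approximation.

f(x) = x³ + x - 1
f'(x) = 3x² + 1
x₀ = 0.9

Newton-Raphson formula: x_{n+1} = x_n - f(x_n)/f'(x_n)

Iteration 1:
  f(0.900000) = 0.629000
  f'(0.900000) = 3.430000
  x_1 = 0.900000 - 0.629000/3.430000 = 0.716618
Iteration 2:
  f(0.716618) = 0.084631
  f'(0.716618) = 2.540624
  x_2 = 0.716618 - 0.084631/2.540624 = 0.683307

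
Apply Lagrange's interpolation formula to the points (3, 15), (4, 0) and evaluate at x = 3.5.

Lagrange interpolation formula:
P(x) = Σ yᵢ × Lᵢ(x)
where Lᵢ(x) = Π_{j≠i} (x - xⱼ)/(xᵢ - xⱼ)

L_0(3.5) = (3.5 - 4)/(3 - 4) = 0.500000
L_1(3.5) = (3.5 - 3)/(4 - 3) = 0.500000

P(3.5) = 15×L_0(3.5) + 0×L_1(3.5)
P(3.5) = 7.500000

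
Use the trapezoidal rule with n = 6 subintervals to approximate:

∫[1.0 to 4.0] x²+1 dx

f(x) = x²+1
a = 1.0, b = 4.0, n = 6
h = (b - a)/n = 0.500000

Trapezoidal rule: (h/2)[f(x₀) + 2f(x₁) + 2f(x₂) + ... + f(xₙ)]

x_0 = 1.0000, f(x_0) = 2.000000, coefficient = 1
x_1 = 1.5000, f(x_1) = 3.250000, coefficient = 2
x_2 = 2.0000, f(x_2) = 5.000000, coefficient = 2
x_3 = 2.5000, f(x_3) = 7.250000, coefficient = 2
x_4 = 3.0000, f(x_4) = 10.000000, coefficient = 2
x_5 = 3.5000, f(x_5) = 13.250000, coefficient = 2
x_6 = 4.0000, f(x_6) = 17.000000, coefficient = 1

I ≈ (0.500000/2) × 96.500000 = 24.125000
Exact value: 24.000000
Error: 0.125000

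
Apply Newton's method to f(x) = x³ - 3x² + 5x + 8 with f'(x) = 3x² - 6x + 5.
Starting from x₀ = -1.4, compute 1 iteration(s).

f(x) = x³ - 3x² + 5x + 8
f'(x) = 3x² - 6x + 5
x₀ = -1.4

Newton-Raphson formula: x_{n+1} = x_n - f(x_n)/f'(x_n)

Iteration 1:
  f(-1.400000) = -7.624000
  f'(-1.400000) = 19.280000
  x_1 = -1.400000 - (-7.624000)/19.280000 = -1.004564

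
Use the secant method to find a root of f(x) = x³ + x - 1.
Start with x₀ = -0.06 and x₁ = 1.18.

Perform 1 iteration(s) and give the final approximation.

f(x) = x³ + x - 1
x₀ = -0.06, x₁ = 1.18

Secant formula: x_{n+1} = x_n - f(x_n)(x_n - x_{n-1})/(f(x_n) - f(x_{n-1}))

Iteration 1:
  f(-0.060000) = -1.060216
  f(1.180000) = 1.823032
  x_2 = 1.180000 - 1.823032×(1.180000 - (-0.060000))/(1.823032 - (-1.060216))
       = 0.395968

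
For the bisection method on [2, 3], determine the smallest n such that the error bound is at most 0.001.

We need (b-a)/2^n ≤ 0.001
(3 - 2)/2^n ≤ 0.001
1/2^n ≤ 0.001
2^n ≥ 1000
n ≥ log₂(1000) = 9.97
n ≥ 10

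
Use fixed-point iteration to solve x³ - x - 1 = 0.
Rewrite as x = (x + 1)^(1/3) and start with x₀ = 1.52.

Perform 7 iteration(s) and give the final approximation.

Equation: x³ - x - 1 = 0
Fixed-point form: x = (x + 1)^(1/3)
x₀ = 1.52

x_1 = g(1.520000) = 1.360818
x_2 = g(1.360818) = 1.331540
x_3 = g(1.331540) = 1.326013
x_4 = g(1.326013) = 1.324964
x_5 = g(1.324964) = 1.324765
x_6 = g(1.324765) = 1.324727
x_7 = g(1.324727) = 1.324720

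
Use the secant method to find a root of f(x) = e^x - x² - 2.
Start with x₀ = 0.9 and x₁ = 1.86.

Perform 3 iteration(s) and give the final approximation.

f(x) = e^x - x² - 2
x₀ = 0.9, x₁ = 1.86

Secant formula: x_{n+1} = x_n - f(x_n)(x_n - x_{n-1})/(f(x_n) - f(x_{n-1}))

Iteration 1:
  f(0.900000) = -0.350397
  f(1.860000) = 0.964137
  x_2 = 1.860000 - 0.964137×(1.860000 - 0.900000)/(0.964137 - (-0.350397))
       = 1.155894
Iteration 2:
  f(1.860000) = 0.964137
  f(1.155894) = -0.159229
  x_3 = 1.155894 - (-0.159229)×(1.155894 - 1.860000)/(-0.159229 - 0.964137)
       = 1.255696
Iteration 3:
  f(1.155894) = -0.159229
  f(1.255696) = -0.066492
  x_4 = 1.255696 - (-0.066492)×(1.255696 - 1.155894)/(-0.066492 - (-0.159229))
       = 1.327253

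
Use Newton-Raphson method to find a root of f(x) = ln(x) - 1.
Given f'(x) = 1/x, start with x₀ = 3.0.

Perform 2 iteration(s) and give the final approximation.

f(x) = ln(x) - 1
f'(x) = 1/x
x₀ = 3.0

Newton-Raphson formula: x_{n+1} = x_n - f(x_n)/f'(x_n)

Iteration 1:
  f(3.000000) = 0.098612
  f'(3.000000) = 0.333333
  x_1 = 3.000000 - 0.098612/0.333333 = 2.704163
Iteration 2:
  f(2.704163) = -0.005208
  f'(2.704163) = 0.369800
  x_2 = 2.704163 - (-0.005208)/0.369800 = 2.718245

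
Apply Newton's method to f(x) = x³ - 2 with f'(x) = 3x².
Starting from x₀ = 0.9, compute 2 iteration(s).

f(x) = x³ - 2
f'(x) = 3x²
x₀ = 0.9

Newton-Raphson formula: x_{n+1} = x_n - f(x_n)/f'(x_n)

Iteration 1:
  f(0.900000) = -1.271000
  f'(0.900000) = 2.430000
  x_1 = 0.900000 - (-1.271000)/2.430000 = 1.423045
Iteration 2:
  f(1.423045) = 0.881749
  f'(1.423045) = 6.075173
  x_2 = 1.423045 - 0.881749/6.075173 = 1.277906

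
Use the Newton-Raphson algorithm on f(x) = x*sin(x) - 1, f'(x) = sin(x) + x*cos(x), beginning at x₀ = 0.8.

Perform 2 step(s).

f(x) = x*sin(x) - 1
f'(x) = sin(x) + x*cos(x)
x₀ = 0.8

Newton-Raphson formula: x_{n+1} = x_n - f(x_n)/f'(x_n)

Iteration 1:
  f(0.800000) = -0.426115
  f'(0.800000) = 1.274721
  x_1 = 0.800000 - (-0.426115)/1.274721 = 1.134281
Iteration 2:
  f(1.134281) = 0.027920
  f'(1.134281) = 1.385786
  x_2 = 1.134281 - 0.027920/1.385786 = 1.114134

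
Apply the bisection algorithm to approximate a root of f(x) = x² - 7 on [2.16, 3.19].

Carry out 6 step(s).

f(x) = x² - 7
Initial interval: [2.16, 3.19]

Iteration 1:
  c_1 = (2.160000 + 3.190000)/2 = 2.675000
  f(c_1) = f(2.675000) = 0.155625
  f(a) × f(c) < 0, new interval: [2.160000, 2.675000]
Iteration 2:
  c_2 = (2.160000 + 2.675000)/2 = 2.417500
  f(c_2) = f(2.417500) = -1.155694
  f(a) × f(c) ≥ 0, new interval: [2.417500, 2.675000]
Iteration 3:
  c_3 = (2.417500 + 2.675000)/2 = 2.546250
  f(c_3) = f(2.546250) = -0.516611
  f(a) × f(c) ≥ 0, new interval: [2.546250, 2.675000]
Iteration 4:
  c_4 = (2.546250 + 2.675000)/2 = 2.610625
  f(c_4) = f(2.610625) = -0.184637
  f(a) × f(c) ≥ 0, new interval: [2.610625, 2.675000]
Iteration 5:
  c_5 = (2.610625 + 2.675000)/2 = 2.642812
  f(c_5) = f(2.642812) = -0.015542
  f(a) × f(c) ≥ 0, new interval: [2.642812, 2.675000]
Iteration 6:
  c_6 = (2.642812 + 2.675000)/2 = 2.658906
  f(c_6) = f(2.658906) = 0.069782
  f(a) × f(c) < 0, new interval: [2.642812, 2.658906]

After 6 iteration(s), the approximation is c_6 = 2.658906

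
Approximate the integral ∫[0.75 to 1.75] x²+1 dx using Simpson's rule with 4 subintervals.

f(x) = x²+1
a = 0.75, b = 1.75, n = 4
h = (b - a)/n = 0.250000

Simpson's rule: (h/3)[f(x₀) + 4f(x₁) + 2f(x₂) + ... + f(xₙ)]

x_0 = 0.7500, f(x_0) = 1.562500, coefficient = 1
x_1 = 1.0000, f(x_1) = 2.000000, coefficient = 4
x_2 = 1.2500, f(x_2) = 2.562500, coefficient = 2
x_3 = 1.5000, f(x_3) = 3.250000, coefficient = 4
x_4 = 1.7500, f(x_4) = 4.062500, coefficient = 1

I ≈ (0.250000/3) × 31.750000 = 2.645833
Exact value: 2.645833
Error: 0.000000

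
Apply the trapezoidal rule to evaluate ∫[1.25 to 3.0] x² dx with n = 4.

f(x) = x²
a = 1.25, b = 3.0, n = 4
h = (b - a)/n = 0.437500

Trapezoidal rule: (h/2)[f(x₀) + 2f(x₁) + 2f(x₂) + ... + f(xₙ)]

x_0 = 1.2500, f(x_0) = 1.562500, coefficient = 1
x_1 = 1.6875, f(x_1) = 2.847656, coefficient = 2
x_2 = 2.1250, f(x_2) = 4.515625, coefficient = 2
x_3 = 2.5625, f(x_3) = 6.566406, coefficient = 2
x_4 = 3.0000, f(x_4) = 9.000000, coefficient = 1

I ≈ (0.437500/2) × 38.421875 = 8.404785
Exact value: 8.348958
Error: 0.055827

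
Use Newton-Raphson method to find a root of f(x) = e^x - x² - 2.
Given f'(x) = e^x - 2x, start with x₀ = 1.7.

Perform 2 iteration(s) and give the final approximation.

f(x) = e^x - x² - 2
f'(x) = e^x - 2x
x₀ = 1.7

Newton-Raphson formula: x_{n+1} = x_n - f(x_n)/f'(x_n)

Iteration 1:
  f(1.700000) = 0.583947
  f'(1.700000) = 2.073947
  x_1 = 1.700000 - 0.583947/2.073947 = 1.418437
Iteration 2:
  f(1.418437) = 0.118695
  f'(1.418437) = 1.293785
  x_2 = 1.418437 - 0.118695/1.293785 = 1.326694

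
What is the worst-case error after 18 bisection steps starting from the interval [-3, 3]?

Bisection error bound: |error| ≤ (b-a)/2^n
|error| ≤ (3 - (-3))/2^18 = 6/2^18
|error| ≤ 0.0000228882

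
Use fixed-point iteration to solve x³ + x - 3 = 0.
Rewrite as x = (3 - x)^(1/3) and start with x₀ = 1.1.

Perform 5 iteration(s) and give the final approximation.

Equation: x³ + x - 3 = 0
Fixed-point form: x = (3 - x)^(1/3)
x₀ = 1.1

x_1 = g(1.100000) = 1.238562
x_2 = g(1.238562) = 1.207691
x_3 = g(1.207691) = 1.214705
x_4 = g(1.214705) = 1.213119
x_5 = g(1.213119) = 1.213478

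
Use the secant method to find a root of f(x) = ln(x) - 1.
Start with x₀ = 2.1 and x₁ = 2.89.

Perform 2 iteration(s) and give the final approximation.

f(x) = ln(x) - 1
x₀ = 2.1, x₁ = 2.89

Secant formula: x_{n+1} = x_n - f(x_n)(x_n - x_{n-1})/(f(x_n) - f(x_{n-1}))

Iteration 1:
  f(2.100000) = -0.258063
  f(2.890000) = 0.061257
  x_2 = 2.890000 - 0.061257×(2.890000 - 2.100000)/(0.061257 - (-0.258063))
       = 2.738451
Iteration 2:
  f(2.890000) = 0.061257
  f(2.738451) = 0.007392
  x_3 = 2.738451 - 0.007392×(2.738451 - 2.890000)/(0.007392 - 0.061257)
       = 2.717652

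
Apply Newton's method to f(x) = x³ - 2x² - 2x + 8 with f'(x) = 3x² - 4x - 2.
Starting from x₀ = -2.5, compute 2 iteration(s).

f(x) = x³ - 2x² - 2x + 8
f'(x) = 3x² - 4x - 2
x₀ = -2.5

Newton-Raphson formula: x_{n+1} = x_n - f(x_n)/f'(x_n)

Iteration 1:
  f(-2.500000) = -15.125000
  f'(-2.500000) = 26.750000
  x_1 = -2.500000 - (-15.125000)/26.750000 = -1.934579
Iteration 2:
  f(-1.934579) = -2.856389
  f'(-1.934579) = 16.966111
  x_2 = -1.934579 - (-2.856389)/16.966111 = -1.766221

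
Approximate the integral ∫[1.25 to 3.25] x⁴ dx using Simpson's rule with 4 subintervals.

f(x) = x⁴
a = 1.25, b = 3.25, n = 4
h = (b - a)/n = 0.500000

Simpson's rule: (h/3)[f(x₀) + 4f(x₁) + 2f(x₂) + ... + f(xₙ)]

x_0 = 1.2500, f(x_0) = 2.441406, coefficient = 1
x_1 = 1.7500, f(x_1) = 9.378906, coefficient = 4
x_2 = 2.2500, f(x_2) = 25.628906, coefficient = 2
x_3 = 2.7500, f(x_3) = 57.191406, coefficient = 4
x_4 = 3.2500, f(x_4) = 111.566406, coefficient = 1

I ≈ (0.500000/3) × 431.546875 = 71.924479
Exact value: 71.907813
Error: 0.016667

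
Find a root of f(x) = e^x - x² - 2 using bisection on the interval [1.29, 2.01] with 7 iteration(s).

f(x) = e^x - x² - 2
Initial interval: [1.29, 2.01]

Iteration 1:
  c_1 = (1.290000 + 2.010000)/2 = 1.650000
  f(c_1) = f(1.650000) = 0.484480
  f(a) × f(c) < 0, new interval: [1.290000, 1.650000]
Iteration 2:
  c_2 = (1.290000 + 1.650000)/2 = 1.470000
  f(c_2) = f(1.470000) = 0.188335
  f(a) × f(c) < 0, new interval: [1.290000, 1.470000]
Iteration 3:
  c_3 = (1.290000 + 1.470000)/2 = 1.380000
  f(c_3) = f(1.380000) = 0.070502
  f(a) × f(c) < 0, new interval: [1.290000, 1.380000]
Iteration 4:
  c_4 = (1.290000 + 1.380000)/2 = 1.335000
  f(c_4) = f(1.335000) = 0.017771
  f(a) × f(c) < 0, new interval: [1.290000, 1.335000]
Iteration 5:
  c_5 = (1.290000 + 1.335000)/2 = 1.312500
  f(c_5) = f(1.312500) = -0.007206
  f(a) × f(c) ≥ 0, new interval: [1.312500, 1.335000]
Iteration 6:
  c_6 = (1.312500 + 1.335000)/2 = 1.323750
  f(c_6) = f(1.323750) = 0.005171
  f(a) × f(c) < 0, new interval: [1.312500, 1.323750]
Iteration 7:
  c_7 = (1.312500 + 1.323750)/2 = 1.318125
  f(c_7) = f(1.318125) = -0.001044
  f(a) × f(c) ≥ 0, new interval: [1.318125, 1.323750]

After 7 iteration(s), the approximation is c_7 = 1.318125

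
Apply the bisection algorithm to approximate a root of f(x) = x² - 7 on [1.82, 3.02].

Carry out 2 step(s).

f(x) = x² - 7
Initial interval: [1.82, 3.02]

Iteration 1:
  c_1 = (1.820000 + 3.020000)/2 = 2.420000
  f(c_1) = f(2.420000) = -1.143600
  f(a) × f(c) ≥ 0, new interval: [2.420000, 3.020000]
Iteration 2:
  c_2 = (2.420000 + 3.020000)/2 = 2.720000
  f(c_2) = f(2.720000) = 0.398400
  f(a) × f(c) < 0, new interval: [2.420000, 2.720000]

After 2 iteration(s), the approximation is c_2 = 2.720000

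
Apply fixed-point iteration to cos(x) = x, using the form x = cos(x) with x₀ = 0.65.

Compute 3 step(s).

Equation: cos(x) = x
Fixed-point form: x = cos(x)
x₀ = 0.65

x_1 = g(0.650000) = 0.796084
x_2 = g(0.796084) = 0.699511
x_3 = g(0.699511) = 0.765157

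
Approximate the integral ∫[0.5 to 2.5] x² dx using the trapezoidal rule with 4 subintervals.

f(x) = x²
a = 0.5, b = 2.5, n = 4
h = (b - a)/n = 0.500000

Trapezoidal rule: (h/2)[f(x₀) + 2f(x₁) + 2f(x₂) + ... + f(xₙ)]

x_0 = 0.5000, f(x_0) = 0.250000, coefficient = 1
x_1 = 1.0000, f(x_1) = 1.000000, coefficient = 2
x_2 = 1.5000, f(x_2) = 2.250000, coefficient = 2
x_3 = 2.0000, f(x_3) = 4.000000, coefficient = 2
x_4 = 2.5000, f(x_4) = 6.250000, coefficient = 1

I ≈ (0.500000/2) × 21.000000 = 5.250000
Exact value: 5.166667
Error: 0.083333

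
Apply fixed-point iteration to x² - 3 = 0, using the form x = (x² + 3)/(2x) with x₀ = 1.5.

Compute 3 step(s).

Equation: x² - 3 = 0
Fixed-point form: x = (x² + 3)/(2x)
x₀ = 1.5

x_1 = g(1.500000) = 1.750000
x_2 = g(1.750000) = 1.732143
x_3 = g(1.732143) = 1.732051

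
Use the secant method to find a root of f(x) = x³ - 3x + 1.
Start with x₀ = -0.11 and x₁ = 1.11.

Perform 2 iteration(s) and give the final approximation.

f(x) = x³ - 3x + 1
x₀ = -0.11, x₁ = 1.11

Secant formula: x_{n+1} = x_n - f(x_n)(x_n - x_{n-1})/(f(x_n) - f(x_{n-1}))

Iteration 1:
  f(-0.110000) = 1.328669
  f(1.110000) = -0.962369
  x_2 = 1.110000 - (-0.962369)×(1.110000 - (-0.110000))/(-0.962369 - 1.328669)
       = 0.597529
Iteration 2:
  f(1.110000) = -0.962369
  f(0.597529) = -0.579245
  x_3 = 0.597529 - (-0.579245)×(0.597529 - 1.110000)/(-0.579245 - (-0.962369))
       = -0.177275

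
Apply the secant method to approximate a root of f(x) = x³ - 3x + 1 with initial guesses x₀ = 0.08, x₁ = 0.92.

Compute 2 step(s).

f(x) = x³ - 3x + 1
x₀ = 0.08, x₁ = 0.92

Secant formula: x_{n+1} = x_n - f(x_n)(x_n - x_{n-1})/(f(x_n) - f(x_{n-1}))

Iteration 1:
  f(0.080000) = 0.760512
  f(0.920000) = -0.981312
  x_2 = 0.920000 - (-0.981312)×(0.920000 - 0.080000)/(-0.981312 - 0.760512)
       = 0.446759
Iteration 2:
  f(0.920000) = -0.981312
  f(0.446759) = -0.251107
  x_3 = 0.446759 - (-0.251107)×(0.446759 - 0.920000)/(-0.251107 - (-0.981312))
       = 0.284018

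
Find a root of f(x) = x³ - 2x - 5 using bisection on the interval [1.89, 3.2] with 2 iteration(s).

f(x) = x³ - 2x - 5
Initial interval: [1.89, 3.2]

Iteration 1:
  c_1 = (1.890000 + 3.200000)/2 = 2.545000
  f(c_1) = f(2.545000) = 6.394029
  f(a) × f(c) < 0, new interval: [1.890000, 2.545000]
Iteration 2:
  c_2 = (1.890000 + 2.545000)/2 = 2.217500
  f(c_2) = f(2.217500) = 1.469127
  f(a) × f(c) < 0, new interval: [1.890000, 2.217500]

After 2 iteration(s), the approximation is c_2 = 2.217500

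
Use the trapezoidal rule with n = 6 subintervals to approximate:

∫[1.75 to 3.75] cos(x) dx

f(x) = cos(x)
a = 1.75, b = 3.75, n = 6
h = (b - a)/n = 0.333333

Trapezoidal rule: (h/2)[f(x₀) + 2f(x₁) + 2f(x₂) + ... + f(xₙ)]

x_0 = 1.7500, f(x_0) = -0.178246, coefficient = 1
x_1 = 2.0833, f(x_1) = -0.490390, coefficient = 2
x_2 = 2.4167, f(x_2) = -0.748549, coefficient = 2
x_3 = 2.7500, f(x_3) = -0.924302, coefficient = 2
x_4 = 3.0833, f(x_4) = -0.998303, coefficient = 2
x_5 = 3.4167, f(x_5) = -0.962405, coefficient = 2
x_6 = 3.7500, f(x_6) = -0.820559, coefficient = 1

I ≈ (0.333333/2) × -9.246704 = -1.541117
Exact value: -1.555547
Error: 0.014430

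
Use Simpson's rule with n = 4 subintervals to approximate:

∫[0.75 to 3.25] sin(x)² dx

f(x) = sin(x)²
a = 0.75, b = 3.25, n = 4
h = (b - a)/n = 0.625000

Simpson's rule: (h/3)[f(x₀) + 4f(x₁) + 2f(x₂) + ... + f(xₙ)]

x_0 = 0.7500, f(x_0) = 0.464631, coefficient = 1
x_1 = 1.3750, f(x_1) = 0.962151, coefficient = 4
x_2 = 2.0000, f(x_2) = 0.826822, coefficient = 2
x_3 = 2.6250, f(x_3) = 0.243957, coefficient = 4
x_4 = 3.2500, f(x_4) = 0.011706, coefficient = 1

I ≈ (0.625000/3) × 6.954415 = 1.448836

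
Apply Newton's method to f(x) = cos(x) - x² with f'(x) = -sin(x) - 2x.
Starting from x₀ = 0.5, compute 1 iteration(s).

f(x) = cos(x) - x²
f'(x) = -sin(x) - 2x
x₀ = 0.5

Newton-Raphson formula: x_{n+1} = x_n - f(x_n)/f'(x_n)

Iteration 1:
  f(0.500000) = 0.627583
  f'(0.500000) = -1.479426
  x_1 = 0.500000 - 0.627583/(-1.479426) = 0.924207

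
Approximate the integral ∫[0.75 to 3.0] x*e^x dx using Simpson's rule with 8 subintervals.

f(x) = x*e^x
a = 0.75, b = 3.0, n = 8
h = (b - a)/n = 0.281250

Simpson's rule: (h/3)[f(x₀) + 4f(x₁) + 2f(x₂) + ... + f(xₙ)]

x_0 = 0.7500, f(x_0) = 1.587750, coefficient = 1
x_1 = 1.0312, f(x_1) = 2.892212, coefficient = 4
x_2 = 1.3125, f(x_2) = 4.876529, coefficient = 2
x_3 = 1.5938, f(x_3) = 7.844712, coefficient = 4
x_4 = 1.8750, f(x_4) = 12.226536, coefficient = 2
x_5 = 2.1562, f(x_5) = 18.627158, coefficient = 4
x_6 = 2.4375, f(x_6) = 27.895710, coefficient = 2
x_7 = 2.7188, f(x_7) = 41.219944, coefficient = 4
x_8 = 3.0000, f(x_8) = 60.256611, coefficient = 1

I ≈ (0.281250/3) × 434.178016 = 40.704189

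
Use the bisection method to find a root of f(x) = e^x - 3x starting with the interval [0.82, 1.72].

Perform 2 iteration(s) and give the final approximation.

f(x) = e^x - 3x
Initial interval: [0.82, 1.72]

Iteration 1:
  c_1 = (0.820000 + 1.720000)/2 = 1.270000
  f(c_1) = f(1.270000) = -0.249147
  f(a) × f(c) ≥ 0, new interval: [1.270000, 1.720000]
Iteration 2:
  c_2 = (1.270000 + 1.720000)/2 = 1.495000
  f(c_2) = f(1.495000) = -0.025663
  f(a) × f(c) ≥ 0, new interval: [1.495000, 1.720000]

After 2 iteration(s), the approximation is c_2 = 1.495000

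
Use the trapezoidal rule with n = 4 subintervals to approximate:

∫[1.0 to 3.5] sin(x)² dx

f(x) = sin(x)²
a = 1.0, b = 3.5, n = 4
h = (b - a)/n = 0.625000

Trapezoidal rule: (h/2)[f(x₀) + 2f(x₁) + 2f(x₂) + ... + f(xₙ)]

x_0 = 1.0000, f(x_0) = 0.708073, coefficient = 1
x_1 = 1.6250, f(x_1) = 0.997065, coefficient = 2
x_2 = 2.2500, f(x_2) = 0.605398, coefficient = 2
x_3 = 2.8750, f(x_3) = 0.069404, coefficient = 2
x_4 = 3.5000, f(x_4) = 0.123049, coefficient = 1

I ≈ (0.625000/2) × 4.174855 = 1.304642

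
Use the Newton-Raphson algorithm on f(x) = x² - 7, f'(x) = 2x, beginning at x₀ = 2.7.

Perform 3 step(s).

f(x) = x² - 7
f'(x) = 2x
x₀ = 2.7

Newton-Raphson formula: x_{n+1} = x_n - f(x_n)/f'(x_n)

Iteration 1:
  f(2.700000) = 0.290000
  f'(2.700000) = 5.400000
  x_1 = 2.700000 - 0.290000/5.400000 = 2.646296
Iteration 2:
  f(2.646296) = 0.002884
  f'(2.646296) = 5.292593
  x_2 = 2.646296 - 0.002884/5.292593 = 2.645751
Iteration 3:
  f(2.645751) = 0.000000
  f'(2.645751) = 5.291503
  x_3 = 2.645751 - 0.000000/5.291503 = 2.645751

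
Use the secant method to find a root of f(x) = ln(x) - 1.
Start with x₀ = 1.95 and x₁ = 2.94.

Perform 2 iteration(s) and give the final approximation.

f(x) = ln(x) - 1
x₀ = 1.95, x₁ = 2.94

Secant formula: x_{n+1} = x_n - f(x_n)(x_n - x_{n-1})/(f(x_n) - f(x_{n-1}))

Iteration 1:
  f(1.950000) = -0.332171
  f(2.940000) = 0.078410
  x_2 = 2.940000 - 0.078410×(2.940000 - 1.950000)/(0.078410 - (-0.332171))
       = 2.750937
Iteration 2:
  f(2.940000) = 0.078410
  f(2.750937) = 0.011942
  x_3 = 2.750937 - 0.011942×(2.750937 - 2.940000)/(0.011942 - 0.078410)
       = 2.716970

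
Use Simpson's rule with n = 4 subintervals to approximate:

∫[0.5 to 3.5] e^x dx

f(x) = e^x
a = 0.5, b = 3.5, n = 4
h = (b - a)/n = 0.750000

Simpson's rule: (h/3)[f(x₀) + 4f(x₁) + 2f(x₂) + ... + f(xₙ)]

x_0 = 0.5000, f(x_0) = 1.648721, coefficient = 1
x_1 = 1.2500, f(x_1) = 3.490343, coefficient = 4
x_2 = 2.0000, f(x_2) = 7.389056, coefficient = 2
x_3 = 2.7500, f(x_3) = 15.642632, coefficient = 4
x_4 = 3.5000, f(x_4) = 33.115452, coefficient = 1

I ≈ (0.750000/3) × 126.074185 = 31.518546
Exact value: 31.466731
Error: 0.051816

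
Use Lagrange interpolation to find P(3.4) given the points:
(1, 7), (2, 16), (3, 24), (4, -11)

Lagrange interpolation formula:
P(x) = Σ yᵢ × Lᵢ(x)
where Lᵢ(x) = Π_{j≠i} (x - xⱼ)/(xᵢ - xⱼ)

L_0(3.4) = (3.4 - 2)/(1 - 2) × (3.4 - 3)/(1 - 3) × (3.4 - 4)/(1 - 4) = 0.056000
L_1(3.4) = (3.4 - 1)/(2 - 1) × (3.4 - 3)/(2 - 3) × (3.4 - 4)/(2 - 4) = -0.288000
L_2(3.4) = (3.4 - 1)/(3 - 1) × (3.4 - 2)/(3 - 2) × (3.4 - 4)/(3 - 4) = 1.008000
L_3(3.4) = (3.4 - 1)/(4 - 1) × (3.4 - 2)/(4 - 2) × (3.4 - 3)/(4 - 3) = 0.224000

P(3.4) = 7×L_0(3.4) + 16×L_1(3.4) + 24×L_2(3.4) + (-11)×L_3(3.4)
P(3.4) = 17.512000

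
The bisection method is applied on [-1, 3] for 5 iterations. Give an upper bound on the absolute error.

Bisection error bound: |error| ≤ (b-a)/2^n
|error| ≤ (3 - (-1))/2^5 = 4/2^5
|error| ≤ 0.1250000000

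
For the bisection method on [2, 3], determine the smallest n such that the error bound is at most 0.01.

We need (b-a)/2^n ≤ 0.01
(3 - 2)/2^n ≤ 0.01
1/2^n ≤ 0.01
2^n ≥ 100
n ≥ log₂(100) = 6.64
n ≥ 7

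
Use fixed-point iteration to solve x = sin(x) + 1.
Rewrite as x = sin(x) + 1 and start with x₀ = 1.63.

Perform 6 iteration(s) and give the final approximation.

Equation: x = sin(x) + 1
Fixed-point form: x = sin(x) + 1
x₀ = 1.63

x_1 = g(1.630000) = 1.998248
x_2 = g(1.998248) = 1.910025
x_3 = g(1.910025) = 1.943012
x_4 = g(1.943012) = 1.931524
x_5 = g(1.931524) = 1.935640
x_6 = g(1.935640) = 1.934179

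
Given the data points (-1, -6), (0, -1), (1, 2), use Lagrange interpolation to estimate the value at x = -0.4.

Lagrange interpolation formula:
P(x) = Σ yᵢ × Lᵢ(x)
where Lᵢ(x) = Π_{j≠i} (x - xⱼ)/(xᵢ - xⱼ)

L_0(-0.4) = (-0.4 - 0)/(-1 - 0) × (-0.4 - 1)/(-1 - 1) = 0.280000
L_1(-0.4) = (-0.4 - (-1))/(0 - (-1)) × (-0.4 - 1)/(0 - 1) = 0.840000
L_2(-0.4) = (-0.4 - (-1))/(1 - (-1)) × (-0.4 - 0)/(1 - 0) = -0.120000

P(-0.4) = (-6)×L_0(-0.4) + (-1)×L_1(-0.4) + 2×L_2(-0.4)
P(-0.4) = -2.760000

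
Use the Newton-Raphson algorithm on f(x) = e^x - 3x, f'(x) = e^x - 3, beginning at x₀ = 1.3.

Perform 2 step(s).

f(x) = e^x - 3x
f'(x) = e^x - 3
x₀ = 1.3

Newton-Raphson formula: x_{n+1} = x_n - f(x_n)/f'(x_n)

Iteration 1:
  f(1.300000) = -0.230703
  f'(1.300000) = 0.669297
  x_1 = 1.300000 - (-0.230703)/0.669297 = 1.644695
Iteration 2:
  f(1.644695) = 0.245345
  f'(1.644695) = 2.179431
  x_2 = 1.644695 - 0.245345/2.179431 = 1.532122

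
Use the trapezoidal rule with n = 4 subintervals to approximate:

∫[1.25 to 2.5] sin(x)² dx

f(x) = sin(x)²
a = 1.25, b = 2.5, n = 4
h = (b - a)/n = 0.312500

Trapezoidal rule: (h/2)[f(x₀) + 2f(x₁) + 2f(x₂) + ... + f(xₙ)]

x_0 = 1.2500, f(x_0) = 0.900572, coefficient = 1
x_1 = 1.5625, f(x_1) = 0.999931, coefficient = 2
x_2 = 1.8750, f(x_2) = 0.910280, coefficient = 2
x_3 = 2.1875, f(x_3) = 0.665512, coefficient = 2
x_4 = 2.5000, f(x_4) = 0.358169, coefficient = 1

I ≈ (0.312500/2) × 6.410187 = 1.001592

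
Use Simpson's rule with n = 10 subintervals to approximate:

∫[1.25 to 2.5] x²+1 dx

f(x) = x²+1
a = 1.25, b = 2.5, n = 10
h = (b - a)/n = 0.125000

Simpson's rule: (h/3)[f(x₀) + 4f(x₁) + 2f(x₂) + ... + f(xₙ)]

x_0 = 1.2500, f(x_0) = 2.562500, coefficient = 1
x_1 = 1.3750, f(x_1) = 2.890625, coefficient = 4
x_2 = 1.5000, f(x_2) = 3.250000, coefficient = 2
x_3 = 1.6250, f(x_3) = 3.640625, coefficient = 4
x_4 = 1.7500, f(x_4) = 4.062500, coefficient = 2
x_5 = 1.8750, f(x_5) = 4.515625, coefficient = 4
x_6 = 2.0000, f(x_6) = 5.000000, coefficient = 2
x_7 = 2.1250, f(x_7) = 5.515625, coefficient = 4
x_8 = 2.2500, f(x_8) = 6.062500, coefficient = 2
x_9 = 2.3750, f(x_9) = 6.640625, coefficient = 4
x_10 = 2.5000, f(x_10) = 7.250000, coefficient = 1

I ≈ (0.125000/3) × 139.375000 = 5.807292
Exact value: 5.807292
Error: 0.000000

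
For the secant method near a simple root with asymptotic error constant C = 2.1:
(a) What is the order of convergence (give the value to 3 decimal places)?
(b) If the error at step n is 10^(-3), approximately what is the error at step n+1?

(a) Secant method has superlinear convergence with order φ = (1+√5)/2 ≈ 1.618.
    This means |e_{n+1}| ≈ C|e_n|^1.618.

(b) With |e_n| = 10^(-3) and C = 2.1:
    |e_{n+1}| ≈ 2.1 × (10^(-3))^1.618 = 2.1 × 10^(-4.85)

(a) ≈ 1.618 (golden ratio); (b) |e_{n+1}| ≈ 2.938e-05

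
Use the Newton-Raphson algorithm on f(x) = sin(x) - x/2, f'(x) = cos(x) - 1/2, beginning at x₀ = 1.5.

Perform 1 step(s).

f(x) = sin(x) - x/2
f'(x) = cos(x) - 1/2
x₀ = 1.5

Newton-Raphson formula: x_{n+1} = x_n - f(x_n)/f'(x_n)

Iteration 1:
  f(1.500000) = 0.247495
  f'(1.500000) = -0.429263
  x_1 = 1.500000 - 0.247495/(-0.429263) = 2.076558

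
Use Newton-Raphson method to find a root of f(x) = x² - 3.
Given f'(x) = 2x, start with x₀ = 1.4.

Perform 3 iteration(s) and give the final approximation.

f(x) = x² - 3
f'(x) = 2x
x₀ = 1.4

Newton-Raphson formula: x_{n+1} = x_n - f(x_n)/f'(x_n)

Iteration 1:
  f(1.400000) = -1.040000
  f'(1.400000) = 2.800000
  x_1 = 1.400000 - (-1.040000)/2.800000 = 1.771429
Iteration 2:
  f(1.771429) = 0.137959
  f'(1.771429) = 3.542857
  x_2 = 1.771429 - 0.137959/3.542857 = 1.732488
Iteration 3:
  f(1.732488) = 0.001516
  f'(1.732488) = 3.464977
  x_3 = 1.732488 - 0.001516/3.464977 = 1.732051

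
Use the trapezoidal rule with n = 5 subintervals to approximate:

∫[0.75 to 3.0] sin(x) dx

f(x) = sin(x)
a = 0.75, b = 3.0, n = 5
h = (b - a)/n = 0.450000

Trapezoidal rule: (h/2)[f(x₀) + 2f(x₁) + 2f(x₂) + ... + f(xₙ)]

x_0 = 0.7500, f(x_0) = 0.681639, coefficient = 1
x_1 = 1.2000, f(x_1) = 0.932039, coefficient = 2
x_2 = 1.6500, f(x_2) = 0.996865, coefficient = 2
x_3 = 2.1000, f(x_3) = 0.863209, coefficient = 2
x_4 = 2.5500, f(x_4) = 0.557684, coefficient = 2
x_5 = 3.0000, f(x_5) = 0.141120, coefficient = 1

I ≈ (0.450000/2) × 7.522353 = 1.692529
Exact value: 1.721681
Error: 0.029152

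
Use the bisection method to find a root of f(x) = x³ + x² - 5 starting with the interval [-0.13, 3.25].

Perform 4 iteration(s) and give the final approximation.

f(x) = x³ + x² - 5
Initial interval: [-0.13, 3.25]

Iteration 1:
  c_1 = (-0.130000 + 3.250000)/2 = 1.560000
  f(c_1) = f(1.560000) = 1.230016
  f(a) × f(c) < 0, new interval: [-0.130000, 1.560000]
Iteration 2:
  c_2 = (-0.130000 + 1.560000)/2 = 0.715000
  f(c_2) = f(0.715000) = -4.123249
  f(a) × f(c) ≥ 0, new interval: [0.715000, 1.560000]
Iteration 3:
  c_3 = (0.715000 + 1.560000)/2 = 1.137500
  f(c_3) = f(1.137500) = -2.234275
  f(a) × f(c) ≥ 0, new interval: [1.137500, 1.560000]
Iteration 4:
  c_4 = (1.137500 + 1.560000)/2 = 1.348750
  f(c_4) = f(1.348750) = -0.727326
  f(a) × f(c) ≥ 0, new interval: [1.348750, 1.560000]

After 4 iteration(s), the approximation is c_4 = 1.348750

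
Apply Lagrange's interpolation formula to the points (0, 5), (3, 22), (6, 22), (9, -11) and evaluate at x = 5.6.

Lagrange interpolation formula:
P(x) = Σ yᵢ × Lᵢ(x)
where Lᵢ(x) = Π_{j≠i} (x - xⱼ)/(xᵢ - xⱼ)

L_0(5.6) = (5.6 - 3)/(0 - 3) × (5.6 - 6)/(0 - 6) × (5.6 - 9)/(0 - 9) = -0.021827
L_1(5.6) = (5.6 - 0)/(3 - 0) × (5.6 - 6)/(3 - 6) × (5.6 - 9)/(3 - 9) = 0.141037
L_2(5.6) = (5.6 - 0)/(6 - 0) × (5.6 - 3)/(6 - 3) × (5.6 - 9)/(6 - 9) = 0.916741
L_3(5.6) = (5.6 - 0)/(9 - 0) × (5.6 - 3)/(9 - 3) × (5.6 - 6)/(9 - 6) = -0.035951

P(5.6) = 5×L_0(5.6) + 22×L_1(5.6) + 22×L_2(5.6) + (-11)×L_3(5.6)
P(5.6) = 23.557432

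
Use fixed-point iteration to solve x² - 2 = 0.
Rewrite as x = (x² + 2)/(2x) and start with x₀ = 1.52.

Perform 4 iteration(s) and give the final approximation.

Equation: x² - 2 = 0
Fixed-point form: x = (x² + 2)/(2x)
x₀ = 1.52

x_1 = g(1.520000) = 1.417895
x_2 = g(1.417895) = 1.414218
x_3 = g(1.414218) = 1.414214
x_4 = g(1.414214) = 1.414214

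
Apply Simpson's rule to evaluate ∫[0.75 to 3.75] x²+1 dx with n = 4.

f(x) = x²+1
a = 0.75, b = 3.75, n = 4
h = (b - a)/n = 0.750000

Simpson's rule: (h/3)[f(x₀) + 4f(x₁) + 2f(x₂) + ... + f(xₙ)]

x_0 = 0.7500, f(x_0) = 1.562500, coefficient = 1
x_1 = 1.5000, f(x_1) = 3.250000, coefficient = 4
x_2 = 2.2500, f(x_2) = 6.062500, coefficient = 2
x_3 = 3.0000, f(x_3) = 10.000000, coefficient = 4
x_4 = 3.7500, f(x_4) = 15.062500, coefficient = 1

I ≈ (0.750000/3) × 81.750000 = 20.437500
Exact value: 20.437500
Error: 0.000000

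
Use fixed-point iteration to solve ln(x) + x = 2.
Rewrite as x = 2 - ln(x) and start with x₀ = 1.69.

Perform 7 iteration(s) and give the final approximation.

Equation: ln(x) + x = 2
Fixed-point form: x = 2 - ln(x)
x₀ = 1.69

x_1 = g(1.690000) = 1.475271
x_2 = g(1.475271) = 1.611158
x_3 = g(1.611158) = 1.523047
x_4 = g(1.523047) = 1.579287
x_5 = g(1.579287) = 1.543026
x_6 = g(1.543026) = 1.566254
x_7 = g(1.566254) = 1.551313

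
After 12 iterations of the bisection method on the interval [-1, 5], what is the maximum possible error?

Bisection error bound: |error| ≤ (b-a)/2^n
|error| ≤ (5 - (-1))/2^12 = 6/2^12
|error| ≤ 0.0014648438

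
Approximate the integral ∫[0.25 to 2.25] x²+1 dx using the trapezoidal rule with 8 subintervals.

f(x) = x²+1
a = 0.25, b = 2.25, n = 8
h = (b - a)/n = 0.250000

Trapezoidal rule: (h/2)[f(x₀) + 2f(x₁) + 2f(x₂) + ... + f(xₙ)]

x_0 = 0.2500, f(x_0) = 1.062500, coefficient = 1
x_1 = 0.5000, f(x_1) = 1.250000, coefficient = 2
x_2 = 0.7500, f(x_2) = 1.562500, coefficient = 2
x_3 = 1.0000, f(x_3) = 2.000000, coefficient = 2
x_4 = 1.2500, f(x_4) = 2.562500, coefficient = 2
x_5 = 1.5000, f(x_5) = 3.250000, coefficient = 2
x_6 = 1.7500, f(x_6) = 4.062500, coefficient = 2
x_7 = 2.0000, f(x_7) = 5.000000, coefficient = 2
x_8 = 2.2500, f(x_8) = 6.062500, coefficient = 1

I ≈ (0.250000/2) × 46.500000 = 5.812500
Exact value: 5.791667
Error: 0.020833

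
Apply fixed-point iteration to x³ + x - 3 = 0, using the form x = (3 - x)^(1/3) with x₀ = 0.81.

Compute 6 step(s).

Equation: x³ + x - 3 = 0
Fixed-point form: x = (3 - x)^(1/3)
x₀ = 0.81

x_1 = g(0.810000) = 1.298618
x_2 = g(1.298618) = 1.193807
x_3 = g(1.193807) = 1.217834
x_4 = g(1.217834) = 1.212410
x_5 = g(1.212410) = 1.213638
x_6 = g(1.213638) = 1.213360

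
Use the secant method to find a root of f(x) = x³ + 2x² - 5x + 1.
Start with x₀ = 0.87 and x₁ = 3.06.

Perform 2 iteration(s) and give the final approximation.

f(x) = x³ + 2x² - 5x + 1
x₀ = 0.87, x₁ = 3.06

Secant formula: x_{n+1} = x_n - f(x_n)(x_n - x_{n-1})/(f(x_n) - f(x_{n-1}))

Iteration 1:
  f(0.870000) = -1.177697
  f(3.060000) = 33.079816
  x_2 = 3.060000 - 33.079816×(3.060000 - 0.870000)/(33.079816 - (-1.177697))
       = 0.945287
Iteration 2:
  f(3.060000) = 33.079816
  f(0.945287) = -1.094622
  x_3 = 0.945287 - (-1.094622)×(0.945287 - 3.060000)/(-1.094622 - 33.079816)
       = 1.013022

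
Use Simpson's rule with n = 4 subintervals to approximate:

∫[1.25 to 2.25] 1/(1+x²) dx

f(x) = 1/(1+x²)
a = 1.25, b = 2.25, n = 4
h = (b - a)/n = 0.250000

Simpson's rule: (h/3)[f(x₀) + 4f(x₁) + 2f(x₂) + ... + f(xₙ)]

x_0 = 1.2500, f(x_0) = 0.390244, coefficient = 1
x_1 = 1.5000, f(x_1) = 0.307692, coefficient = 4
x_2 = 1.7500, f(x_2) = 0.246154, coefficient = 2
x_3 = 2.0000, f(x_3) = 0.200000, coefficient = 4
x_4 = 2.2500, f(x_4) = 0.164948, coefficient = 1

I ≈ (0.250000/3) × 3.078269 = 0.256522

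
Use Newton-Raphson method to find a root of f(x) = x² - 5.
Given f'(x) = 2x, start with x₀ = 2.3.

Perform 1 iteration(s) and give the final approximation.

f(x) = x² - 5
f'(x) = 2x
x₀ = 2.3

Newton-Raphson formula: x_{n+1} = x_n - f(x_n)/f'(x_n)

Iteration 1:
  f(2.300000) = 0.290000
  f'(2.300000) = 4.600000
  x_1 = 2.300000 - 0.290000/4.600000 = 2.236957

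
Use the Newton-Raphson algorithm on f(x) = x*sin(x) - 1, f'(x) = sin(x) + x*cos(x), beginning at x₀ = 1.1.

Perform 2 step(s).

f(x) = x*sin(x) - 1
f'(x) = sin(x) + x*cos(x)
x₀ = 1.1

Newton-Raphson formula: x_{n+1} = x_n - f(x_n)/f'(x_n)

Iteration 1:
  f(1.100000) = -0.019672
  f'(1.100000) = 1.390163
  x_1 = 1.100000 - (-0.019672)/1.390163 = 1.114151
Iteration 2:
  f(1.114151) = -0.000009
  f'(1.114151) = 1.388810
  x_2 = 1.114151 - (-0.000009)/1.388810 = 1.114157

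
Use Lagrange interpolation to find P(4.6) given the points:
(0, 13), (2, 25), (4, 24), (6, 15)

Lagrange interpolation formula:
P(x) = Σ yᵢ × Lᵢ(x)
where Lᵢ(x) = Π_{j≠i} (x - xⱼ)/(xᵢ - xⱼ)

L_0(4.6) = (4.6 - 2)/(0 - 2) × (4.6 - 4)/(0 - 4) × (4.6 - 6)/(0 - 6) = 0.045500
L_1(4.6) = (4.6 - 0)/(2 - 0) × (4.6 - 4)/(2 - 4) × (4.6 - 6)/(2 - 6) = -0.241500
L_2(4.6) = (4.6 - 0)/(4 - 0) × (4.6 - 2)/(4 - 2) × (4.6 - 6)/(4 - 6) = 1.046500
L_3(4.6) = (4.6 - 0)/(6 - 0) × (4.6 - 2)/(6 - 2) × (4.6 - 4)/(6 - 4) = 0.149500

P(4.6) = 13×L_0(4.6) + 25×L_1(4.6) + 24×L_2(4.6) + 15×L_3(4.6)
P(4.6) = 21.912500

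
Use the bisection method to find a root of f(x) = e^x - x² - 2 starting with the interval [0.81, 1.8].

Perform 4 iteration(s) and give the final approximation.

f(x) = e^x - x² - 2
Initial interval: [0.81, 1.8]

Iteration 1:
  c_1 = (0.810000 + 1.800000)/2 = 1.305000
  f(c_1) = f(1.305000) = -0.015336
  f(a) × f(c) ≥ 0, new interval: [1.305000, 1.800000]
Iteration 2:
  c_2 = (1.305000 + 1.800000)/2 = 1.552500
  f(c_2) = f(1.552500) = 0.313007
  f(a) × f(c) < 0, new interval: [1.305000, 1.552500]
Iteration 3:
  c_3 = (1.305000 + 1.552500)/2 = 1.428750
  f(c_3) = f(1.428750) = 0.132153
  f(a) × f(c) < 0, new interval: [1.305000, 1.428750]
Iteration 4:
  c_4 = (1.305000 + 1.428750)/2 = 1.366875
  f(c_4) = f(1.366875) = 0.054725
  f(a) × f(c) < 0, new interval: [1.305000, 1.366875]

After 4 iteration(s), the approximation is c_4 = 1.366875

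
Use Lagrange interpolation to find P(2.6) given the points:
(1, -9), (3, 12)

Lagrange interpolation formula:
P(x) = Σ yᵢ × Lᵢ(x)
where Lᵢ(x) = Π_{j≠i} (x - xⱼ)/(xᵢ - xⱼ)

L_0(2.6) = (2.6 - 3)/(1 - 3) = 0.200000
L_1(2.6) = (2.6 - 1)/(3 - 1) = 0.800000

P(2.6) = (-9)×L_0(2.6) + 12×L_1(2.6)
P(2.6) = 7.800000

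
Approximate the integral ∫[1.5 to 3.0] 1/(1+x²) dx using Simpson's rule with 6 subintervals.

f(x) = 1/(1+x²)
a = 1.5, b = 3.0, n = 6
h = (b - a)/n = 0.250000

Simpson's rule: (h/3)[f(x₀) + 4f(x₁) + 2f(x₂) + ... + f(xₙ)]

x_0 = 1.5000, f(x_0) = 0.307692, coefficient = 1
x_1 = 1.7500, f(x_1) = 0.246154, coefficient = 4
x_2 = 2.0000, f(x_2) = 0.200000, coefficient = 2
x_3 = 2.2500, f(x_3) = 0.164948, coefficient = 4
x_4 = 2.5000, f(x_4) = 0.137931, coefficient = 2
x_5 = 2.7500, f(x_5) = 0.116788, coefficient = 4
x_6 = 3.0000, f(x_6) = 0.100000, coefficient = 1

I ≈ (0.250000/3) × 3.195117 = 0.266260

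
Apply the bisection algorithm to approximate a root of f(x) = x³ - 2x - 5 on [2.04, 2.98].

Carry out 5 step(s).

f(x) = x³ - 2x - 5
Initial interval: [2.04, 2.98]

Iteration 1:
  c_1 = (2.040000 + 2.980000)/2 = 2.510000
  f(c_1) = f(2.510000) = 5.793251
  f(a) × f(c) < 0, new interval: [2.040000, 2.510000]
Iteration 2:
  c_2 = (2.040000 + 2.510000)/2 = 2.275000
  f(c_2) = f(2.275000) = 2.224547
  f(a) × f(c) < 0, new interval: [2.040000, 2.275000]
Iteration 3:
  c_3 = (2.040000 + 2.275000)/2 = 2.157500
  f(c_3) = f(2.157500) = 0.727744
  f(a) × f(c) < 0, new interval: [2.040000, 2.157500]
Iteration 4:
  c_4 = (2.040000 + 2.157500)/2 = 2.098750
  f(c_4) = f(2.098750) = 0.046972
  f(a) × f(c) < 0, new interval: [2.040000, 2.098750]
Iteration 5:
  c_5 = (2.040000 + 2.098750)/2 = 2.069375
  f(c_5) = f(2.069375) = -0.277039
  f(a) × f(c) ≥ 0, new interval: [2.069375, 2.098750]

After 5 iteration(s), the approximation is c_5 = 2.069375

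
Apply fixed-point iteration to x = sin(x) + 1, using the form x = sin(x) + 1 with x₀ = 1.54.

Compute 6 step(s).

Equation: x = sin(x) + 1
Fixed-point form: x = sin(x) + 1
x₀ = 1.54

x_1 = g(1.540000) = 1.999526
x_2 = g(1.999526) = 1.909495
x_3 = g(1.909495) = 1.943188
x_4 = g(1.943188) = 1.931460
x_5 = g(1.931460) = 1.935663
x_6 = g(1.935663) = 1.934171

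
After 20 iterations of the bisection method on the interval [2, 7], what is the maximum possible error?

Bisection error bound: |error| ≤ (b-a)/2^n
|error| ≤ (7 - 2)/2^20 = 5/2^20
|error| ≤ 0.0000047684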